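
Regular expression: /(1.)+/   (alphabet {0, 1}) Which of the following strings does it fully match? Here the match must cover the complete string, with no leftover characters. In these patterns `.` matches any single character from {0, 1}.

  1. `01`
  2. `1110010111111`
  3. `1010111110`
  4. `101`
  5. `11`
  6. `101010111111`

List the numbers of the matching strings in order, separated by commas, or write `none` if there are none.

1 → no match — must start with `1`
2 → no match
3 → match
4 → no match
5 → match
6 → match

3, 5, 6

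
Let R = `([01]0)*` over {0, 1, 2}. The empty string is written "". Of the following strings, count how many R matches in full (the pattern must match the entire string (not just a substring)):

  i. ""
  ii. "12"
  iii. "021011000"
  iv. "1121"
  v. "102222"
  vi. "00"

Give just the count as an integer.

2

i → match
ii → no match
iii → no match
iv → no match
v → no match
vi → match
Total matched: 2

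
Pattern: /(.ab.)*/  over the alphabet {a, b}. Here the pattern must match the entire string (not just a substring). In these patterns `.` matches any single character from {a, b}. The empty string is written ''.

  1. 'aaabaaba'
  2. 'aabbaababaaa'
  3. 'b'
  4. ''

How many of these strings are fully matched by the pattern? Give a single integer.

1 → no match
2 → no match
3 → no match
4 → match
Total matched: 1

1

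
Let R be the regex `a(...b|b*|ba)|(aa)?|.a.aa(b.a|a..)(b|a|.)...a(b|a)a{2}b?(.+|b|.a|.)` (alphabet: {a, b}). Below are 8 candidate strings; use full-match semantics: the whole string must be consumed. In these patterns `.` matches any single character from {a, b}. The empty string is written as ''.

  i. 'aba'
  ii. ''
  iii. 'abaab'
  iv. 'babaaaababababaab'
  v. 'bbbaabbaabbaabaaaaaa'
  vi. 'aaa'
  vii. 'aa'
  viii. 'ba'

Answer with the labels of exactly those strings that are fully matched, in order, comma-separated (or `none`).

i, ii, iii, iv, vii

i → match
ii → match
iii → match
iv → match
v → no match
vi → no match
vii → match
viii → no match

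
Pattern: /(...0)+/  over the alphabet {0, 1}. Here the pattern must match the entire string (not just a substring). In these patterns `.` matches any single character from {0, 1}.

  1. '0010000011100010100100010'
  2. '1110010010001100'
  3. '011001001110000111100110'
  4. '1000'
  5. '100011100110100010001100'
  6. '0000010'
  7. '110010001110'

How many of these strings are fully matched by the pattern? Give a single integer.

1 → no match
2 → match
3 → no match
4 → match
5 → match
6 → no match
7 → match
Total matched: 4

4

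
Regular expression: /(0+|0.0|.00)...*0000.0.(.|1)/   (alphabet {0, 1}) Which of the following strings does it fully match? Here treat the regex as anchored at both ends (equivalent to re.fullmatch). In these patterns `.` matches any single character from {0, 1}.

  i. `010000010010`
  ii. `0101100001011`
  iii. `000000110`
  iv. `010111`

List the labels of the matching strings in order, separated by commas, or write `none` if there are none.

ii

i → no match
ii → match
iii → no match
iv → no match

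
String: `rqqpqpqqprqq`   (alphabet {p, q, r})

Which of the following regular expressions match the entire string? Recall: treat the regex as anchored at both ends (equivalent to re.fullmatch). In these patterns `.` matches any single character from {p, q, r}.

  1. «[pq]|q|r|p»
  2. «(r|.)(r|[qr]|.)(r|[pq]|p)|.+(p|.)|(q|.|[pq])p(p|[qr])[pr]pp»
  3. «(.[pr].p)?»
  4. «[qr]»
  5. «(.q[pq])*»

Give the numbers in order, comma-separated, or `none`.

1 → no match
2 → match
3 → no match
4 → no match
5 → match

2, 5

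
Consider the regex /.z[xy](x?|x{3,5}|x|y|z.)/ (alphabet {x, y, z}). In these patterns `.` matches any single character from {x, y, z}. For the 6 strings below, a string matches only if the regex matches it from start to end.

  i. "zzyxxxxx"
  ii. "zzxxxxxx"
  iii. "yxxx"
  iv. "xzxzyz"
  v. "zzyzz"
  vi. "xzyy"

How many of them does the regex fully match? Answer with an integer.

i → match
ii → match
iii → no match
iv → no match
v → match
vi → match
Total matched: 4

4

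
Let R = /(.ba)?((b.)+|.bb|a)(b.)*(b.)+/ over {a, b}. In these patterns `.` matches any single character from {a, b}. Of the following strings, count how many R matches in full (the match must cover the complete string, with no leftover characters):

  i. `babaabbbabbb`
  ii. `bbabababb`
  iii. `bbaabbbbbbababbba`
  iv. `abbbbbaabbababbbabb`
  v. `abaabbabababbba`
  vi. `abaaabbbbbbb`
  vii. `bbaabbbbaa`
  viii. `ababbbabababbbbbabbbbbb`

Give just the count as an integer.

2

i. `babaabbbabbb` → no match
ii. `bbabababb` → match
iii → no match
iv → no match
v → no match
vi. `abaaabbbbbbb` → no match
vii. `bbaabbbbaa` → no match
viii → match
Total matched: 2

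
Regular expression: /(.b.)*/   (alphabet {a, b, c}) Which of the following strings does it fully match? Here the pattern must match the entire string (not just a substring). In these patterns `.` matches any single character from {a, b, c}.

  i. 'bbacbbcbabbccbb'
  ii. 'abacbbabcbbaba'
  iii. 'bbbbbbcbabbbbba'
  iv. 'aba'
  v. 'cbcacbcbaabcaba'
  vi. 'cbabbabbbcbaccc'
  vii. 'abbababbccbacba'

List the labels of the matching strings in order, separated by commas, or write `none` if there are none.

i, iii, iv, vii

i → match
ii → no match
iii → match
iv → match
v → no match
vi → no match
vii → match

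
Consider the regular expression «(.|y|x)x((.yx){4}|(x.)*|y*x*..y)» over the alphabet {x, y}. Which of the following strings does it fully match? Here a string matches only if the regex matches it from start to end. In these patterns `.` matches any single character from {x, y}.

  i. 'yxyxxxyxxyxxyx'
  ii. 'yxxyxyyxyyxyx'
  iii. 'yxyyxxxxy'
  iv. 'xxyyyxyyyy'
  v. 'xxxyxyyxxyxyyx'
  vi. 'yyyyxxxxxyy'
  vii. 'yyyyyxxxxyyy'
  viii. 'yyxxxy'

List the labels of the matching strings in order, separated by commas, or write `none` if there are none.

iii, v

i → no match
ii → no match
iii → match
iv → no match
v → match
vi → no match
vii → no match
viii → no match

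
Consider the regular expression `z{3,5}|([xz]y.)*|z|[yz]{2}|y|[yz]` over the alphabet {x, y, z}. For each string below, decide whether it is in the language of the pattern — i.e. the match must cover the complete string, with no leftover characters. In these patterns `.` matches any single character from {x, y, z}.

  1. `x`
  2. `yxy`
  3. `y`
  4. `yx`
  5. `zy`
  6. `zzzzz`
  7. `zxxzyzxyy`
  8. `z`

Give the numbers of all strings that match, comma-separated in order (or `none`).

1 → no match
2 → no match
3 → match
4 → no match
5 → match
6 → match
7 → no match
8 → match

3, 5, 6, 8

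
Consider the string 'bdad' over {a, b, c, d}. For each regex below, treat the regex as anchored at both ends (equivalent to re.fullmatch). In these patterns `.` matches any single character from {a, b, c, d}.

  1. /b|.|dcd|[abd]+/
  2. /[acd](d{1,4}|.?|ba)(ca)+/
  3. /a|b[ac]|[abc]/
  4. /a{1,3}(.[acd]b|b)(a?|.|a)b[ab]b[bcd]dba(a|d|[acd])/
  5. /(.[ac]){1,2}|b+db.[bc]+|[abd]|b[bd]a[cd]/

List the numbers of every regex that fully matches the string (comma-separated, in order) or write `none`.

1, 5

1 → match
2 → no match — must end with 'ca'
3 → no match
4 → no match — must start with 'a'
5 → match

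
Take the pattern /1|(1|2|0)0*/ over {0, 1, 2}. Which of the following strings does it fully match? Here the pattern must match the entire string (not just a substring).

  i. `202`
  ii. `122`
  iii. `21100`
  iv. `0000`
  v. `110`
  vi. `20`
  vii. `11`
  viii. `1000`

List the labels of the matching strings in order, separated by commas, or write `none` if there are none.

i. `202` → no match
ii. `122` → no match
iii. `21100` → no match
iv. `0000` → match
v. `110` → no match
vi. `20` → match
vii. `11` → no match
viii. `1000` → match

iv, vi, viii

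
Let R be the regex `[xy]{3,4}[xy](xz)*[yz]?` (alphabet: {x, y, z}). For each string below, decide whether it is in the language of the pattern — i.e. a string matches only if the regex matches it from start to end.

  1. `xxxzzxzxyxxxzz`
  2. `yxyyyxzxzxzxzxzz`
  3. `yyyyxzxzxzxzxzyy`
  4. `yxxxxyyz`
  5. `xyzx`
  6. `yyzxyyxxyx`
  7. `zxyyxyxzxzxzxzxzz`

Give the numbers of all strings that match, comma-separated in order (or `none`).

2

1 → no match
2 → match
3 → no match
4. `yxxxxyyz` → no match
5. `xyzx` → no match
6. `yyzxyyxxyx` → no match
7 → no match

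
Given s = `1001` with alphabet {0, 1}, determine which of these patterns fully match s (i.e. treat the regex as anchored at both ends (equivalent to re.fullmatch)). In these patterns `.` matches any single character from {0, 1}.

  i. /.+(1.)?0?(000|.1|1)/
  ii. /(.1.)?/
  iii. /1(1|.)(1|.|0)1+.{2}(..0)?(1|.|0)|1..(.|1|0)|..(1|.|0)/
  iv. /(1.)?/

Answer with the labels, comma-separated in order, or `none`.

i, iii

i → match
ii → no match
iii → match
iv → no match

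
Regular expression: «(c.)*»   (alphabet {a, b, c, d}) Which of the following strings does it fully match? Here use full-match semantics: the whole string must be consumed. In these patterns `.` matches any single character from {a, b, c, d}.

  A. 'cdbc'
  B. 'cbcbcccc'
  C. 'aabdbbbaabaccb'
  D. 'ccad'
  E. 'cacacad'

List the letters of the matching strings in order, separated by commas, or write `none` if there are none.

A → no match
B → match
C → no match
D → no match
E → no match

B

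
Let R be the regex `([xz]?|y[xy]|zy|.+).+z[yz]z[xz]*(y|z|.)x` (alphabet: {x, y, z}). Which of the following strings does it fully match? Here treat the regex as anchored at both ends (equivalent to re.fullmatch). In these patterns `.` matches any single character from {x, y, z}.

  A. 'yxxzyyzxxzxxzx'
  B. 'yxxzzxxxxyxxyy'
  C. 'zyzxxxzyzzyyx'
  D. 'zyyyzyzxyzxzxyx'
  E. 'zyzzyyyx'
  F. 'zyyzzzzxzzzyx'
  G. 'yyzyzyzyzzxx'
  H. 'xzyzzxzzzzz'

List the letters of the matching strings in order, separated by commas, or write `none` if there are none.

F, G

A → no match
B → no match — must end with 'x'
C → no match
D → no match
E → no match
F → match
G → match
H → no match — must end with 'x'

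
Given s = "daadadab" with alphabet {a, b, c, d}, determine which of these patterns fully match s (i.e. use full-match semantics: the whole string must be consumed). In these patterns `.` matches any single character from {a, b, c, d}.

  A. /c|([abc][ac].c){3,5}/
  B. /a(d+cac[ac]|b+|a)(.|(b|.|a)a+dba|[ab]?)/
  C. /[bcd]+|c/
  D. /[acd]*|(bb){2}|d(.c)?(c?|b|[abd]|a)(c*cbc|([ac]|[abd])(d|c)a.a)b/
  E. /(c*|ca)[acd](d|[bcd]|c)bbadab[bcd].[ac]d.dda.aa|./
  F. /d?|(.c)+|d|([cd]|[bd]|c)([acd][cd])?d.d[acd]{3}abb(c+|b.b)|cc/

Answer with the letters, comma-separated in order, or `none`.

D

A → no match — must end with "c"
B → no match — must start with "a"
C → no match
D → match
E → no match
F → no match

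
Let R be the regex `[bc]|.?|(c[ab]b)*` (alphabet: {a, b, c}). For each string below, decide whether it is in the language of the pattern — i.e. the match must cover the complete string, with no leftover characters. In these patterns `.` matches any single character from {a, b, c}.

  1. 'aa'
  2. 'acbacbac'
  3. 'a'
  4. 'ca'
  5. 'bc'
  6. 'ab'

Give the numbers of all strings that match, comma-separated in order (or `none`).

3

1. 'aa' → no match
2. 'acbacbac' → no match
3. 'a' → match
4. 'ca' → no match
5. 'bc' → no match
6. 'ab' → no match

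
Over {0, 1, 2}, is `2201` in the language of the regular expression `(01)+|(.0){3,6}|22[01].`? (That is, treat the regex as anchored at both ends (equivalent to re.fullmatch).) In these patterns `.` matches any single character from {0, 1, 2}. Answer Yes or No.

Yes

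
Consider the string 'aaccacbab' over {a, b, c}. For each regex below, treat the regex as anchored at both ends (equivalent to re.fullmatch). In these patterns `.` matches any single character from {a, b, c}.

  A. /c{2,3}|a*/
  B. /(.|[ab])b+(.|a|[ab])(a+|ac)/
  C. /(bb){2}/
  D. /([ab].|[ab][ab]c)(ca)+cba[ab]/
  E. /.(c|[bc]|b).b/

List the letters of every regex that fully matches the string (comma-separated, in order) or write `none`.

D

A → no match
B → no match
C → no match — must start with 'bb'
D → match
E → no match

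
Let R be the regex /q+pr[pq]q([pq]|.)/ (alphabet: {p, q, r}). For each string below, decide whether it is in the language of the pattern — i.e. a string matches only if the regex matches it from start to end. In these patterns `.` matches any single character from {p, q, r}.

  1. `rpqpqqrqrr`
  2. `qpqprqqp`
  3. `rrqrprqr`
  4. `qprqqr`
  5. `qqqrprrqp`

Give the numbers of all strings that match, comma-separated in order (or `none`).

4

1 → no match — must start with `q`
2 → no match
3 → no match — must start with `q`
4 → match
5 → no match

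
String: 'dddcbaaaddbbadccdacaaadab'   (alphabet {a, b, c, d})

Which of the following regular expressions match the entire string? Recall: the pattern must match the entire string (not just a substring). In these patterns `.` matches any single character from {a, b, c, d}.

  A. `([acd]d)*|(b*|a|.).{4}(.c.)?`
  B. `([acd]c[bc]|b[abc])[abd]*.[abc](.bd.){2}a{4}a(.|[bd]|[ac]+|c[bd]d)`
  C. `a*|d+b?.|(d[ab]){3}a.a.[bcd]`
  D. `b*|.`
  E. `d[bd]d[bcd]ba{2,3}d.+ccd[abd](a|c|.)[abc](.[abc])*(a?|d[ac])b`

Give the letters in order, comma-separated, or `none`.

A → no match
B → no match
C → no match
D → no match
E → match

E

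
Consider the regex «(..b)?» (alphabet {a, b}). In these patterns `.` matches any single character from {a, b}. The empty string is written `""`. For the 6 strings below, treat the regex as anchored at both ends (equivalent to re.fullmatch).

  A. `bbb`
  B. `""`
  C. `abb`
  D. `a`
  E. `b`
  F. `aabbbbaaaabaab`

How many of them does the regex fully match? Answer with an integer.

3

A → match
B → match
C → match
D → no match
E → no match
F → no match
Total matched: 3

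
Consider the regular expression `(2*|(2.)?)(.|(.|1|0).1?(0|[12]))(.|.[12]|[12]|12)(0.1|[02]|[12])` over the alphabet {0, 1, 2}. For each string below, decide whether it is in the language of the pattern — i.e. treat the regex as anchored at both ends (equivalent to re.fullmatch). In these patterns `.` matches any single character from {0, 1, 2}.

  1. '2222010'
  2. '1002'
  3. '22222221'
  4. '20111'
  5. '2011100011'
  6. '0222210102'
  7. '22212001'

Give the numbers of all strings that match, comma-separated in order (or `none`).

1, 3, 4, 5, 7

1 → match
2 → no match
3 → match
4 → match
5 → match
6 → no match
7 → match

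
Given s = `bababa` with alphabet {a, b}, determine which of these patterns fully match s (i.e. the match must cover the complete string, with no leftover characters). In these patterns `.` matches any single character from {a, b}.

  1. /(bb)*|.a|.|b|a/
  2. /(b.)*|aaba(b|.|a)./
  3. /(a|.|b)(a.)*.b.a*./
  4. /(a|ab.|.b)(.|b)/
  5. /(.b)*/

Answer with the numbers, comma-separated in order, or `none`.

1 → no match
2 → match
3 → no match
4 → no match
5 → no match

2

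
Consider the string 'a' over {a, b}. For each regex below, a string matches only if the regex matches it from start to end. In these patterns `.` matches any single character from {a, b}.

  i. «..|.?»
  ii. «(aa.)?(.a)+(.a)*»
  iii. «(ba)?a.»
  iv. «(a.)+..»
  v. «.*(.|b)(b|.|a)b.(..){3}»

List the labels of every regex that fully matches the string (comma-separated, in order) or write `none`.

i → match
ii → no match
iii → no match
iv → no match
v → no match

i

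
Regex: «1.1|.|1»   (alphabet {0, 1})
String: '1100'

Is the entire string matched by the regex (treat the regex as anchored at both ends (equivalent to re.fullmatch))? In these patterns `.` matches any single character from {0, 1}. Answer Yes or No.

No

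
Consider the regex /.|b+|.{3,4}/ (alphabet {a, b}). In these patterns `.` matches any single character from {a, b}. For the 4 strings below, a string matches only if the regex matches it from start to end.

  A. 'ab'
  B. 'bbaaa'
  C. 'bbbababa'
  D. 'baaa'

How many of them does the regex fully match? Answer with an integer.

1

A. 'ab' → no match
B. 'bbaaa' → no match
C. 'bbbababa' → no match
D. 'baaa' → match
Total matched: 1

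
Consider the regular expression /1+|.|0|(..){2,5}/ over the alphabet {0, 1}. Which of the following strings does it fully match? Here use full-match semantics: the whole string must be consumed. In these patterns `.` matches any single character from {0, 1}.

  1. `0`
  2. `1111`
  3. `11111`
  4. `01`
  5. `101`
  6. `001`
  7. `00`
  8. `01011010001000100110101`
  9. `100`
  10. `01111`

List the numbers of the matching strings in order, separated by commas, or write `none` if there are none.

1 → match
2 → match
3 → match
4 → no match
5 → no match
6 → no match
7 → no match
8 → no match
9 → no match
10 → no match

1, 2, 3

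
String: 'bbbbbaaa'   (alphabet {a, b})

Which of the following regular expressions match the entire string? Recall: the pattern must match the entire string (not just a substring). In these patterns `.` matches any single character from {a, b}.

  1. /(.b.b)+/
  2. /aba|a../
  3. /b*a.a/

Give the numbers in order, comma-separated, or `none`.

3

1 → no match — must end with 'b'
2 → no match
3 → match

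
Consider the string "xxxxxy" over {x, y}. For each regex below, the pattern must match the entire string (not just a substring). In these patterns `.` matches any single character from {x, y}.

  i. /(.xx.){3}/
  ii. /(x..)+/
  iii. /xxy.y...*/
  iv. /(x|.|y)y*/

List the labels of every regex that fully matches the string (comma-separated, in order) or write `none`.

ii

i → no match
ii → match
iii → no match — must start with "xxy"
iv → no match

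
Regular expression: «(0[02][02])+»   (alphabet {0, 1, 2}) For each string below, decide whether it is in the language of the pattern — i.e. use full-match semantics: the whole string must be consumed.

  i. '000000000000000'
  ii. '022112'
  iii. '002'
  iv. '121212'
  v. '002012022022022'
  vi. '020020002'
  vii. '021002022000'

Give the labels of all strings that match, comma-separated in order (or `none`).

i → match
ii → no match
iii → match
iv → no match — must start with '0'
v → no match
vi → match
vii → no match

i, iii, vi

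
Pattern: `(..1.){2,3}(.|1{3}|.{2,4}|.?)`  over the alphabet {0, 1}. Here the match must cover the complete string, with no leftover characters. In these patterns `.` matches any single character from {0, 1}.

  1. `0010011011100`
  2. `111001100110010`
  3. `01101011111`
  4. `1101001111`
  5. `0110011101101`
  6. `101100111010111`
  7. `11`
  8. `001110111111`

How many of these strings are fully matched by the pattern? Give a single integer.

1 → match
2 → match
3 → match
4 → no match
5 → match
6 → match
7 → no match
8 → match
Total matched: 6

6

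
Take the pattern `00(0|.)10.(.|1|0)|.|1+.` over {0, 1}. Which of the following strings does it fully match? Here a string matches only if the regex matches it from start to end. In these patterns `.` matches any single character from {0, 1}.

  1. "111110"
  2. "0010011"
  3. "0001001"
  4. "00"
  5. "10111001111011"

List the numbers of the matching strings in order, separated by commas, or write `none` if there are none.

1 → match
2 → no match
3 → match
4 → no match
5 → no match

1, 3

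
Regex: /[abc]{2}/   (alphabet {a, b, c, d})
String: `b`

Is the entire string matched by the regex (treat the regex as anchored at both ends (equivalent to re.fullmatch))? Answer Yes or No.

No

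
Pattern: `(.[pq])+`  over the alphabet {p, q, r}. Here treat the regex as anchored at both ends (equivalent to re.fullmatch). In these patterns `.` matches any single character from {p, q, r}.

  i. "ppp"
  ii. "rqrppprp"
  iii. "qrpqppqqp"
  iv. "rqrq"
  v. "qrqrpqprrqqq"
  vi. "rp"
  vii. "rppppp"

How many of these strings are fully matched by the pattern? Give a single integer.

4

i → no match
ii → match
iii → no match
iv → match
v → no match
vi → match
vii → match
Total matched: 4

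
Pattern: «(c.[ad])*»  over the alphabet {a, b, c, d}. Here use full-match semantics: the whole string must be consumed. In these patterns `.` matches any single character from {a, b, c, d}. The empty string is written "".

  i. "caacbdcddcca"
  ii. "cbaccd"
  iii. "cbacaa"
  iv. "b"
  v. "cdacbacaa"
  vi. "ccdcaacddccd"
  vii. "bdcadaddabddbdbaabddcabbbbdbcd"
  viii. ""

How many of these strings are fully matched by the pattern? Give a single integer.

6

i → match
ii → match
iii → match
iv → no match
v → match
vi → match
vii → no match
viii → match
Total matched: 6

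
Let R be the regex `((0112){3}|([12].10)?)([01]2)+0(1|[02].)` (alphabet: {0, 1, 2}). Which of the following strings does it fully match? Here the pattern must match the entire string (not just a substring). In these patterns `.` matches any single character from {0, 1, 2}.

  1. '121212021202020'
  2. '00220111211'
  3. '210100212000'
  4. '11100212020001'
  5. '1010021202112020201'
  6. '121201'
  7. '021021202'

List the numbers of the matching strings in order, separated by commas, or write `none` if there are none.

1, 6

1 → match
2 → no match
3 → no match
4 → no match
5 → no match
6 → match
7 → no match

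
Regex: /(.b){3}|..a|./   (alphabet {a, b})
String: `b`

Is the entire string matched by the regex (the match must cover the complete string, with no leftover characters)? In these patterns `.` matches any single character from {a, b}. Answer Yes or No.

Yes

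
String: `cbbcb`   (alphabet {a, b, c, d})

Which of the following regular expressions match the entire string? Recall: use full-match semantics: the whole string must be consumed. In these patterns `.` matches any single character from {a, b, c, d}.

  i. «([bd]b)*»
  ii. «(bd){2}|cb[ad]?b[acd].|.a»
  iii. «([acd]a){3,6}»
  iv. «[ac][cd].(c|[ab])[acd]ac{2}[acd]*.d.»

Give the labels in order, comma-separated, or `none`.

ii

i → no match
ii → match
iii → no match — must end with `a`
iv → no match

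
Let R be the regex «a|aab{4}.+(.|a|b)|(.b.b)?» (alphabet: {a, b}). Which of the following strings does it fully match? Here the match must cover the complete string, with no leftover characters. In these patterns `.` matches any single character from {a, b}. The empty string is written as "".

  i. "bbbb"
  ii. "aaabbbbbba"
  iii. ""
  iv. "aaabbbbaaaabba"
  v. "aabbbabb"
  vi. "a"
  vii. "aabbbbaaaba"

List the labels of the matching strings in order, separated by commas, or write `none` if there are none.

i → match
ii → no match
iii → match
iv → no match
v → no match
vi → match
vii → match

i, iii, vi, vii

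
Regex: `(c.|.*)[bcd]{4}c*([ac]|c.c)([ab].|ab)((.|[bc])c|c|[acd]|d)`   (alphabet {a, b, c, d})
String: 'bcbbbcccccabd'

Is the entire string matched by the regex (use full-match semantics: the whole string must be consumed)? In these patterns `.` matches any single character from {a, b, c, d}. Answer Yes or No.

Yes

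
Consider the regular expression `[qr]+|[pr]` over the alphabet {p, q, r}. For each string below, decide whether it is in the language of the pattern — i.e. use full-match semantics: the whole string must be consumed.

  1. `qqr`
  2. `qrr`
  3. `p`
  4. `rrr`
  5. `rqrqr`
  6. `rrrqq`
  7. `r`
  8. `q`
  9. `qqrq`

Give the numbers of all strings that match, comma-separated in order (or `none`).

1 → match
2 → match
3 → match
4 → match
5 → match
6 → match
7 → match
8 → match
9 → match

1, 2, 3, 4, 5, 6, 7, 8, 9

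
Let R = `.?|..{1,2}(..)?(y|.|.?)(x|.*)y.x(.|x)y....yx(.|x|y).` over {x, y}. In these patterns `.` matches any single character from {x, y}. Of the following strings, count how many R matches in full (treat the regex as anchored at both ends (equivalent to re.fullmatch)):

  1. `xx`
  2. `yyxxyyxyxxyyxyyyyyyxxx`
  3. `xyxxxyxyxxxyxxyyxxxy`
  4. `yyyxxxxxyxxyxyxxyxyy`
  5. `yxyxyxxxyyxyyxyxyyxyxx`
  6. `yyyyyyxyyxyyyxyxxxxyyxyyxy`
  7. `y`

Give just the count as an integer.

1 → no match
2 → no match
3 → no match
4 → no match
5 → no match
6 → no match
7 → match
Total matched: 1

1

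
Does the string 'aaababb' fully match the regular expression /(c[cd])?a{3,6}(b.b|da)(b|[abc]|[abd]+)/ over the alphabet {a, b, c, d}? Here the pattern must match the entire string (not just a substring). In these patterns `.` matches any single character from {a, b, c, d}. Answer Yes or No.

Yes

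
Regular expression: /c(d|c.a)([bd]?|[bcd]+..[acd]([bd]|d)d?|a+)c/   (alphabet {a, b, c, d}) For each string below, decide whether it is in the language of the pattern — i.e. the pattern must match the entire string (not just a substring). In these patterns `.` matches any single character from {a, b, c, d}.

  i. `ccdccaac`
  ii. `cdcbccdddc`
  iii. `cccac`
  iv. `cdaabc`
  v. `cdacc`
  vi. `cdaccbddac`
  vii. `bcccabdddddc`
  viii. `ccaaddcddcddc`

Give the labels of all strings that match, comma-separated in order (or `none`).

i → no match
ii → match
iii → match
iv → no match
v → no match
vi → no match
vii → no match — must start with `c`
viii → match

ii, iii, viii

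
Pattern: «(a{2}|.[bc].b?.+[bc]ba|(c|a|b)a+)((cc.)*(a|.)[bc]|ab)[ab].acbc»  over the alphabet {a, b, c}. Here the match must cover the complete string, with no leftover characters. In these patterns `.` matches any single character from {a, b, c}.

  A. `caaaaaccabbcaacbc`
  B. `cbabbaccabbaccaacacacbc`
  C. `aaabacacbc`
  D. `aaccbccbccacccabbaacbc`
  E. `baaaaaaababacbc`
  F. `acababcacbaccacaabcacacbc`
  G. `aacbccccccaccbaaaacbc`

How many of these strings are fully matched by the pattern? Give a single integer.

4

A → no match
B → match
C. `aaabacacbc` → match
D → match
E → match
F → no match
G → no match
Total matched: 4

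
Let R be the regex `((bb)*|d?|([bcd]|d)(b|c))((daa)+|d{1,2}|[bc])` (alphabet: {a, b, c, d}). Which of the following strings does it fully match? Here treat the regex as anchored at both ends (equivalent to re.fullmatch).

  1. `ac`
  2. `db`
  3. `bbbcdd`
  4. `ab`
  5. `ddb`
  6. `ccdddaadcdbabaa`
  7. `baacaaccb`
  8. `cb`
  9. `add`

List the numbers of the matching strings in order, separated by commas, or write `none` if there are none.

2

1. `ac` → no match
2. `db` → match
3. `bbbcdd` → no match
4. `ab` → no match
5. `ddb` → no match
6 → no match
7. `baacaaccb` → no match
8. `cb` → no match
9. `add` → no match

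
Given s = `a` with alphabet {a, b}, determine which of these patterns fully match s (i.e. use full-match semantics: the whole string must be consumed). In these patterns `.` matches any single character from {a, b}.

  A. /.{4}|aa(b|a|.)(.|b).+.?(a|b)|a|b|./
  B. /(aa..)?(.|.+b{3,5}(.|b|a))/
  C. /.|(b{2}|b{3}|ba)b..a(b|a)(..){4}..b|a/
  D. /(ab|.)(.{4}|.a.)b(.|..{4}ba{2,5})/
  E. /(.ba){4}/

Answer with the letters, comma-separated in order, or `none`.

A → match
B → match
C → match
D → no match
E → no match — must end with `ba`

A, B, C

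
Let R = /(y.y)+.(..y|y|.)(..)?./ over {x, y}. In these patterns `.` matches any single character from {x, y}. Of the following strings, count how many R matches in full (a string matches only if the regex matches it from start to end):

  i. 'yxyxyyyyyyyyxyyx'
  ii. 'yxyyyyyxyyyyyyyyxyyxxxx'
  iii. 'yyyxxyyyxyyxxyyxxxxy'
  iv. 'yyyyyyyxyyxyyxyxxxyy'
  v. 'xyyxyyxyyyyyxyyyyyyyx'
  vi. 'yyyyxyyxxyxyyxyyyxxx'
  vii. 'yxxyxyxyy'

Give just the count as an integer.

2

i → no match
ii → match
iii → no match
iv → match
v → no match — must start with 'y'
vi → no match
vii → no match
Total matched: 2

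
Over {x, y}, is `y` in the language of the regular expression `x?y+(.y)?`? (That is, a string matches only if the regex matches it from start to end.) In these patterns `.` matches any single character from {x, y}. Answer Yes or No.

Yes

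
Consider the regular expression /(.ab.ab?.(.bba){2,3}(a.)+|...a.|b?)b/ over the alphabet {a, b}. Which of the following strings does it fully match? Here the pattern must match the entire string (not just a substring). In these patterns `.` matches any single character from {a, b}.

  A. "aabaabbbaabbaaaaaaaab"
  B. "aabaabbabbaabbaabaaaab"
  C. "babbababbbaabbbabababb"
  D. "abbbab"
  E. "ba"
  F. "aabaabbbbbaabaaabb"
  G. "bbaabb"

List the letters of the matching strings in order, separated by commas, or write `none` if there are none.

B, G

A → no match
B → match
C → no match
D → no match
E → no match — must end with "b"
F → no match
G → match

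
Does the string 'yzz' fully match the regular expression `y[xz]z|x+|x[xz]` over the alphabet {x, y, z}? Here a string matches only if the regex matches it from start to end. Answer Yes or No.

Yes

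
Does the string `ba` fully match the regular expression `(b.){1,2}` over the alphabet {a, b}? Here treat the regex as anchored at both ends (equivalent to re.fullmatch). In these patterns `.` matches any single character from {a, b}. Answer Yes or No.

Yes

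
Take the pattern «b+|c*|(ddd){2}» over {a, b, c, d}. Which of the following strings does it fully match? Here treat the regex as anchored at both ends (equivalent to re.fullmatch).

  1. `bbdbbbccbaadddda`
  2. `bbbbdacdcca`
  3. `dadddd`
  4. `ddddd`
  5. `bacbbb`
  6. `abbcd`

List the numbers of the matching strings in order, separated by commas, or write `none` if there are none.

none

1 → no match
2 → no match
3 → no match
4 → no match
5 → no match
6 → no match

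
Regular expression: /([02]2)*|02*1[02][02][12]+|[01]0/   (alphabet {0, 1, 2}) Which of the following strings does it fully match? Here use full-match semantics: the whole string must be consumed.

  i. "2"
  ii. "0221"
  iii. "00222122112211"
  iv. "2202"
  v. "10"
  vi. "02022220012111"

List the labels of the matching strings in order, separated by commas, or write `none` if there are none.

iv, v

i → no match
ii → no match
iii → no match
iv → match
v → match
vi → no match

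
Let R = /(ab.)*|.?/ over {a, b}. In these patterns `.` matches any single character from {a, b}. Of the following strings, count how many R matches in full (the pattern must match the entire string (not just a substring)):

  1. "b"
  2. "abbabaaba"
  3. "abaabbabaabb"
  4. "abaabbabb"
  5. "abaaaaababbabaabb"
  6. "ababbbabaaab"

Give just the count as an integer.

1. "b" → match
2. "abbabaaba" → match
3. "abaabbabaabb" → match
4. "abaabbabb" → match
5 → no match
6. "ababbbabaaab" → no match
Total matched: 4

4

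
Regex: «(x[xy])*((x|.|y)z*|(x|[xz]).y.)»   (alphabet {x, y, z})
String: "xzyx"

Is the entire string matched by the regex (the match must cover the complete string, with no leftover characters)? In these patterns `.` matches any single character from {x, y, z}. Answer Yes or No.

Yes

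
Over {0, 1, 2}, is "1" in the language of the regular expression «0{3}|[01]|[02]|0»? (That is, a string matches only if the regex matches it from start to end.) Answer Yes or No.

Yes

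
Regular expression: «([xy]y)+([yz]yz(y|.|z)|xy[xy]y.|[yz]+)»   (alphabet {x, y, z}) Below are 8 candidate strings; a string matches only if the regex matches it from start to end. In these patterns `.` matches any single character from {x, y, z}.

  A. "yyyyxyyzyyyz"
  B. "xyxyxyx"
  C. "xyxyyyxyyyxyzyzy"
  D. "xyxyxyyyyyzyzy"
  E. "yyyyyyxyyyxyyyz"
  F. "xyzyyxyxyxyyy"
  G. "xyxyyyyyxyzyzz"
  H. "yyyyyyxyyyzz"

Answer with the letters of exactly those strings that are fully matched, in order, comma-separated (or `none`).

A → match
B → match
C → match
D → match
E → match
F → no match
G → match
H → match

A, B, C, D, E, G, H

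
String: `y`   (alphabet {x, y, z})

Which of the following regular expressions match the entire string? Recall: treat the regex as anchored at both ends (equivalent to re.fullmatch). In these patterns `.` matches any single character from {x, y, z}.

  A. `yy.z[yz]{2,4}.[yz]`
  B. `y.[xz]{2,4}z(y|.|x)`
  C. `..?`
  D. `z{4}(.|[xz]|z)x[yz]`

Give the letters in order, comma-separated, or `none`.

C

A → no match — must start with `yy`
B → no match
C → match
D → no match — must start with `z`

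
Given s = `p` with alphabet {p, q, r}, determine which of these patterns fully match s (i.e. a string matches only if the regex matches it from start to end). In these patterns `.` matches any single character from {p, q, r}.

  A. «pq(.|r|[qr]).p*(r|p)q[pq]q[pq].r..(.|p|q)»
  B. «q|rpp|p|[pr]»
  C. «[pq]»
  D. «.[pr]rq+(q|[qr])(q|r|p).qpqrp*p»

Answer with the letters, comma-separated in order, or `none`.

A → no match — must start with `pq`
B → match
C → match
D → no match

B, C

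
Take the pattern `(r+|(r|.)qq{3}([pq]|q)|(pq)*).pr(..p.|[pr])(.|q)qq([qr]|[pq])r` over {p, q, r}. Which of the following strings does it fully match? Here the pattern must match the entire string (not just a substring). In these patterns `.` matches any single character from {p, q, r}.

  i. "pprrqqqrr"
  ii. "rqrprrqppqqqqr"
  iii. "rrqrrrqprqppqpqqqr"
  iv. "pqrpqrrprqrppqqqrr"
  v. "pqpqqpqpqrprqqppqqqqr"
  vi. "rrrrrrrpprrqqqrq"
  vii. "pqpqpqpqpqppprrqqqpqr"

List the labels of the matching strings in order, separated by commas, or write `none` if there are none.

i → match
ii → no match
iii → no match
iv → no match
v → no match
vi → no match — must end with "r"
vii → no match

i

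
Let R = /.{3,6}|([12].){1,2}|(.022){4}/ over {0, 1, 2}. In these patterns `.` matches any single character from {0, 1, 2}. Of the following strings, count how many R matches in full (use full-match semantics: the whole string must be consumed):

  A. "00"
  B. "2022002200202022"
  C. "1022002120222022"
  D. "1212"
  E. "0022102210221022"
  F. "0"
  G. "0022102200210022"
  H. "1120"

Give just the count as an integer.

A → no match
B → no match
C → no match
D → match
E → match
F → no match
G → no match
H → match
Total matched: 3

3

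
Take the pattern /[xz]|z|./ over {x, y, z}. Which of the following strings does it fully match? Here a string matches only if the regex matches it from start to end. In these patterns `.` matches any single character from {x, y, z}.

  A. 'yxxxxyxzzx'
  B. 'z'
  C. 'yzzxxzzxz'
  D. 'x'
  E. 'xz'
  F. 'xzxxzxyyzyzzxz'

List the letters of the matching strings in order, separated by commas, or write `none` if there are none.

A → no match
B → match
C → no match
D → match
E → no match
F → no match

B, D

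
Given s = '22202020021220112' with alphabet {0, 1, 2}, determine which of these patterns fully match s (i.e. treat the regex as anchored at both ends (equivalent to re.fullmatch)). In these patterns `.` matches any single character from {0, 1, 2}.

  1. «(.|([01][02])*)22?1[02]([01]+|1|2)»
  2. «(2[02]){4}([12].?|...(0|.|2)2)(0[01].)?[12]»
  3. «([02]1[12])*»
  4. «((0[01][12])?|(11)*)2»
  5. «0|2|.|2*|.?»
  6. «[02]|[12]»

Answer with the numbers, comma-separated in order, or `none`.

2

1 → no match
2 → match
3 → no match
4 → no match
5 → no match
6 → no match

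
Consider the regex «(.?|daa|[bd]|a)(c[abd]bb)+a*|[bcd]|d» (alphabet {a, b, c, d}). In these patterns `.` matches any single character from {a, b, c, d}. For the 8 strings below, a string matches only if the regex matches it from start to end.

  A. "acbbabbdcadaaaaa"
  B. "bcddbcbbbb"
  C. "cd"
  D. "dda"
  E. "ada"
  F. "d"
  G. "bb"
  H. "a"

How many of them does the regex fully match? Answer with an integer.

1

A → no match
B → no match
C → no match
D → no match
E → no match
F → match
G → no match
H → no match
Total matched: 1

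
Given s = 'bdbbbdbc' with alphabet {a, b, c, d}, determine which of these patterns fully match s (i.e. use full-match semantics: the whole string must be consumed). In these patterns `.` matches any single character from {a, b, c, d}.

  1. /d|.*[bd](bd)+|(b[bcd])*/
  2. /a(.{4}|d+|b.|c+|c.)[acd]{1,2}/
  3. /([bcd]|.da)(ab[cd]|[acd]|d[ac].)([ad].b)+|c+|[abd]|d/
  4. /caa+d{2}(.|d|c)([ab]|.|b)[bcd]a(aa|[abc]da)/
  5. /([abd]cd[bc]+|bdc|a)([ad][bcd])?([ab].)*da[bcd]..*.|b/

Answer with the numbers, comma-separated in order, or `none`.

1

1 → match
2 → no match — must start with 'a'
3 → no match
4 → no match — must start with 'caa'
5 → no match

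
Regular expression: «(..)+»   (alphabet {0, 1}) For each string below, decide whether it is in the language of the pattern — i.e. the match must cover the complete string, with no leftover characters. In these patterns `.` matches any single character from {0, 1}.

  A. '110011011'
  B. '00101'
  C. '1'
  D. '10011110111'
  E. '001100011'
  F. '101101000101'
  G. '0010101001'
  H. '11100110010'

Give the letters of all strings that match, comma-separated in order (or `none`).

A → no match
B → no match
C → no match
D → no match
E → no match
F → match
G → match
H → no match

F, G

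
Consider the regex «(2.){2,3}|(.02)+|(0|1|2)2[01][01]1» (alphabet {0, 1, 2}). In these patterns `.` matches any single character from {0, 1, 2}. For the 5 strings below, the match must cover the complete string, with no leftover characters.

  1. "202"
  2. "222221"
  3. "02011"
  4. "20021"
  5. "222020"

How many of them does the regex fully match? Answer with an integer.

4

1 → match
2 → match
3 → match
4 → no match
5 → match
Total matched: 4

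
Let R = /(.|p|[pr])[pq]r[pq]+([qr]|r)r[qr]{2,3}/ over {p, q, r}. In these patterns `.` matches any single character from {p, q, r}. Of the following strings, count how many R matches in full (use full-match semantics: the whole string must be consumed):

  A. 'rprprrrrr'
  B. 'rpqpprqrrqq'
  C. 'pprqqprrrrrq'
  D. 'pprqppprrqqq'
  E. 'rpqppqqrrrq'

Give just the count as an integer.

2

A → match
B → no match
C → no match
D → match
E → no match
Total matched: 2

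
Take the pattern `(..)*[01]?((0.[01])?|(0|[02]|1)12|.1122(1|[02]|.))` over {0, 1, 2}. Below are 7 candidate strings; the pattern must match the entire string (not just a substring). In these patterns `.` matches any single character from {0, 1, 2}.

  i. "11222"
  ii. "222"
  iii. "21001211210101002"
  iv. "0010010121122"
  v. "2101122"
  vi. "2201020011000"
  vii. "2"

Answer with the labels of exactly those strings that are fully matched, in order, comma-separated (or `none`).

vi

i → no match
ii → no match
iii → no match
iv → no match
v → no match
vi → match
vii → no match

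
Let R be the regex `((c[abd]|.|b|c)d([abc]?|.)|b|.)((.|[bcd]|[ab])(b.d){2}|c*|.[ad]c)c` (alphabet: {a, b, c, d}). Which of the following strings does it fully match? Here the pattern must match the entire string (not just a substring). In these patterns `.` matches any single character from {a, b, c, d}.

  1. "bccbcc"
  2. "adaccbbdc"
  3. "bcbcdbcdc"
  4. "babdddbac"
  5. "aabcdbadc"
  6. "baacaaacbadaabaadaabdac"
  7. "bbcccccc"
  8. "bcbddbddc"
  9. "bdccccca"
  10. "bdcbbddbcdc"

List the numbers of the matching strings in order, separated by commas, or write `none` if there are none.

3, 5, 8, 10

1. "bccbcc" → no match
2. "adaccbbdc" → no match
3. "bcbcdbcdc" → match
4. "babdddbac" → no match
5. "aabcdbadc" → match
6 → no match
7. "bbcccccc" → no match
8. "bcbddbddc" → match
9. "bdccccca" → no match — must end with "c"
10. "bdcbbddbcdc" → match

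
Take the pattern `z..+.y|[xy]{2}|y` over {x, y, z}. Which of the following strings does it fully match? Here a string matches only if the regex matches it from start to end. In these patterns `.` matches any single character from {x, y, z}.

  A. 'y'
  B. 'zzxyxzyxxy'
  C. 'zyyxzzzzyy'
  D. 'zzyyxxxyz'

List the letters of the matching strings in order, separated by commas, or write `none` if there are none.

A, B, C

A → match
B → match
C → match
D → no match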